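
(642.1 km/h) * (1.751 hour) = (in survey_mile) 698.6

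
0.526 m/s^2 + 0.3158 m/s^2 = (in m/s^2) 0.8418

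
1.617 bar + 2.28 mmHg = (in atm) 1.599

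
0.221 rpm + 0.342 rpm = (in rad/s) 0.05896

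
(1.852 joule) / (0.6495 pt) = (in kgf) 824.2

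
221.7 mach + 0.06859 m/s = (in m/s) 7.549e+04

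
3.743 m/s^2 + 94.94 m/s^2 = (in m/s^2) 98.68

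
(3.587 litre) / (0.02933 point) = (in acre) 0.08566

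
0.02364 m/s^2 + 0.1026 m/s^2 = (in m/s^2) 0.1262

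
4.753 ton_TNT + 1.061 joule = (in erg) 1.989e+17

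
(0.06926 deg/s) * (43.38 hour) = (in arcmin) 6.49e+05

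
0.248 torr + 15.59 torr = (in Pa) 2112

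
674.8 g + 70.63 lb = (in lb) 72.12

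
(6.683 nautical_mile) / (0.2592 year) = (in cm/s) 0.1514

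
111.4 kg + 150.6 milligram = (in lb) 245.6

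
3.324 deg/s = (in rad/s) 0.05801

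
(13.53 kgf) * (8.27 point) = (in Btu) 0.0003669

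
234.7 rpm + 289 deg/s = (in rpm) 282.9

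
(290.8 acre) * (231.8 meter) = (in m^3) 2.728e+08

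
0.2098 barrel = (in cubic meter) 0.03336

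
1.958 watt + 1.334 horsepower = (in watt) 996.7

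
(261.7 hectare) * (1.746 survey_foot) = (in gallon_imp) 3.064e+08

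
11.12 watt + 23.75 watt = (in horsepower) 0.04676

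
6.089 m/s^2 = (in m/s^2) 6.089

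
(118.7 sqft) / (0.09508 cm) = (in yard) 1.268e+04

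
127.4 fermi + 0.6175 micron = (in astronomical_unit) 4.128e-18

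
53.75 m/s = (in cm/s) 5375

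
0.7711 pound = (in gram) 349.8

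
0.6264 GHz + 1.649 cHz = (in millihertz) 6.264e+11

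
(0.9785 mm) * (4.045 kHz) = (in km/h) 14.25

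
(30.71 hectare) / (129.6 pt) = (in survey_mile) 4174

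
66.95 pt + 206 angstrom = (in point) 66.95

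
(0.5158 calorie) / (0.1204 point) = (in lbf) 1.142e+04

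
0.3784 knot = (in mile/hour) 0.4355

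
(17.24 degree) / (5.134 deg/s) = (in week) 5.552e-06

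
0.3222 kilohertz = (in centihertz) 3.222e+04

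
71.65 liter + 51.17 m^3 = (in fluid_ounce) 1.733e+06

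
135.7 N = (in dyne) 1.357e+07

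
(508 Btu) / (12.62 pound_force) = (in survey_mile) 5.933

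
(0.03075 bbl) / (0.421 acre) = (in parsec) 9.299e-23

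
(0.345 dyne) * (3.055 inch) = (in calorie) 6.398e-08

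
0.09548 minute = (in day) 6.631e-05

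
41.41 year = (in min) 2.177e+07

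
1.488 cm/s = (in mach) 4.37e-05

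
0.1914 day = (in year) 0.0005244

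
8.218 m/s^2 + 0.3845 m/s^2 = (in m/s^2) 8.602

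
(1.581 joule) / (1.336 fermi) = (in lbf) 2.66e+14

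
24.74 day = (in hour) 593.8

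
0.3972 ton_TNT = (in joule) 1.662e+09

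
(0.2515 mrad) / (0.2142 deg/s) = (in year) 2.133e-09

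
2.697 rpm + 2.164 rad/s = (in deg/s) 140.2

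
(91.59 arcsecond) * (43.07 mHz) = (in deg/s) 0.001096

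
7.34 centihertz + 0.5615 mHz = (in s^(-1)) 0.07396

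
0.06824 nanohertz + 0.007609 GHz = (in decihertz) 7.609e+07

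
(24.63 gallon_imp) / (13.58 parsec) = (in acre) 6.603e-23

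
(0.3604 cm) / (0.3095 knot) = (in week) 3.743e-08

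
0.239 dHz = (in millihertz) 23.9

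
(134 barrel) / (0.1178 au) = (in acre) 2.987e-13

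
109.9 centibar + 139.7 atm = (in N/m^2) 1.427e+07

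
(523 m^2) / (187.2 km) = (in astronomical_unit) 1.868e-14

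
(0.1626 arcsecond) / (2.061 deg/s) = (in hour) 6.087e-09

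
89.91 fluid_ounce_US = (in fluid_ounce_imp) 93.58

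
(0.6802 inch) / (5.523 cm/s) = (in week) 5.172e-07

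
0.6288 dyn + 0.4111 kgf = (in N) 4.032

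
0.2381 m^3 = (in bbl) 1.498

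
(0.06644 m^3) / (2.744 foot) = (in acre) 1.963e-05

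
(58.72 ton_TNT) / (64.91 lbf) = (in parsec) 2.758e-08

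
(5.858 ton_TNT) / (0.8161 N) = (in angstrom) 3.003e+20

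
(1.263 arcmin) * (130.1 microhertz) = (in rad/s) 4.78e-08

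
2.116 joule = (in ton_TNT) 5.057e-10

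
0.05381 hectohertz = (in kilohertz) 0.005381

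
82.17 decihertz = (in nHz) 8.217e+09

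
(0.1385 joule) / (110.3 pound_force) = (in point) 0.8002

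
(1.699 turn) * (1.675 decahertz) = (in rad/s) 178.8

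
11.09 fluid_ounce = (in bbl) 0.002063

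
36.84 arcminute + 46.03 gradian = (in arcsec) 1.513e+05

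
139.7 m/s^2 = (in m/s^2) 139.7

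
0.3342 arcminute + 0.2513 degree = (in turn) 0.0007135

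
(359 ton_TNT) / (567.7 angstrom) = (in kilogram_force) 2.698e+18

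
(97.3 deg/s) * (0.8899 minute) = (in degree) 5195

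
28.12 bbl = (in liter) 4471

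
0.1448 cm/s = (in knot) 0.002815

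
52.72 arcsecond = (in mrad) 0.2556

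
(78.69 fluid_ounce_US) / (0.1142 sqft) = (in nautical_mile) 0.0001184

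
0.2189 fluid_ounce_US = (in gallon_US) 0.00171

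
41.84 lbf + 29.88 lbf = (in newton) 319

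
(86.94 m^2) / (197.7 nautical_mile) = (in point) 0.6731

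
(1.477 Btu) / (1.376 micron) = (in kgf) 1.155e+08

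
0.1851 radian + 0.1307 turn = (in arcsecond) 2.076e+05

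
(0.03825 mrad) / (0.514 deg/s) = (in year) 1.352e-10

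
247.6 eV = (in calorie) 9.481e-18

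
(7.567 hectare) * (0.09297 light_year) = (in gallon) 1.758e+22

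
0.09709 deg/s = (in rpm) 0.01618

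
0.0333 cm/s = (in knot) 0.0006473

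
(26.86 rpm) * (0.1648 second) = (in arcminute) 1594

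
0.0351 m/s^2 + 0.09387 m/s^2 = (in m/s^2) 0.129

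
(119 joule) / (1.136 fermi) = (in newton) 1.048e+17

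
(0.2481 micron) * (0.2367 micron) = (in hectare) 5.873e-18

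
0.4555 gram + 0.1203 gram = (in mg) 575.8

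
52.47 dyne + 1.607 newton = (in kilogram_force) 0.1639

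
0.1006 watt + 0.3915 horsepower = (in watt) 292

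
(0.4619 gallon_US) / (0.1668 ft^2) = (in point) 319.8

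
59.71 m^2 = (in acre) 0.01475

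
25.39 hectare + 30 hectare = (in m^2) 5.539e+05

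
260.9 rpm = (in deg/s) 1565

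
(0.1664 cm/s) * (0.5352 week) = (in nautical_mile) 0.2908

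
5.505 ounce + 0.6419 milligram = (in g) 156.1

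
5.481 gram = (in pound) 0.01208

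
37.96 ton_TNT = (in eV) 9.913e+29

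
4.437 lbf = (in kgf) 2.013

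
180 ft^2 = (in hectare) 0.001672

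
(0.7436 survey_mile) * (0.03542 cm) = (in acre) 0.0001047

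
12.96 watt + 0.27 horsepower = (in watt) 214.3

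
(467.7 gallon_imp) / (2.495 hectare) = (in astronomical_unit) 5.697e-16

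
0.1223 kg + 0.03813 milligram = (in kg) 0.1223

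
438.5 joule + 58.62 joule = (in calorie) 118.8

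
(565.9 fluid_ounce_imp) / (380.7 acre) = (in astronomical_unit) 6.976e-20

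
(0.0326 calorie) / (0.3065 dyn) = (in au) 2.975e-07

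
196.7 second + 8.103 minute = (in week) 0.001129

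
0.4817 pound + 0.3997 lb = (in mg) 3.998e+05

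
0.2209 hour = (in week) 0.001315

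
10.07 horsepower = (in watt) 7509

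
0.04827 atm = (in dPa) 4.891e+04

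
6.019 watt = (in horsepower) 0.008072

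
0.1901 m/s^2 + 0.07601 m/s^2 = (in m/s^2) 0.2661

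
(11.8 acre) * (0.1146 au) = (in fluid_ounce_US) 2.768e+19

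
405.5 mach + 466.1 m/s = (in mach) 406.9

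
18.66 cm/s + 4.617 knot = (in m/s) 2.562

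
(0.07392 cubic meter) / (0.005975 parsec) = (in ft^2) 4.316e-15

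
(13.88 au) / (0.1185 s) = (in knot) 3.406e+13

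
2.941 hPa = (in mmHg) 2.206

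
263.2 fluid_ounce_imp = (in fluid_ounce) 252.9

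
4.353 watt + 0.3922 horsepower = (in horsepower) 0.398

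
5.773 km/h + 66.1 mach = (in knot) 4.375e+04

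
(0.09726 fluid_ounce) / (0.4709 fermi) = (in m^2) 6.108e+09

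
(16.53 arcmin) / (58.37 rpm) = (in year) 2.494e-11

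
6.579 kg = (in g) 6579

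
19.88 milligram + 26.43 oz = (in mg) 7.493e+05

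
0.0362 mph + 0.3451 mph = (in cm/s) 17.05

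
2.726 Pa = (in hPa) 0.02726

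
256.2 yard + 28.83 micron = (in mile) 0.1456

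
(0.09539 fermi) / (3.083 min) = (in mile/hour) 1.154e-18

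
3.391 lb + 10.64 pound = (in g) 6364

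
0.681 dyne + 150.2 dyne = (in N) 0.001509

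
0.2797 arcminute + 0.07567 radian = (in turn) 0.01206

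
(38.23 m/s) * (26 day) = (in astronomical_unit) 0.0005741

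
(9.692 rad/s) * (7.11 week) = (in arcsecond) 8.596e+12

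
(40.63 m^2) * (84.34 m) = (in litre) 3.427e+06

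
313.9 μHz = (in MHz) 3.139e-10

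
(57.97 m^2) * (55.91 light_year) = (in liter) 3.066e+22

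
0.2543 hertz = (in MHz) 2.543e-07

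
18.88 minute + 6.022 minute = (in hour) 0.415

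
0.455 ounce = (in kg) 0.0129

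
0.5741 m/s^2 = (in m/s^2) 0.5741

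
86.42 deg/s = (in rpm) 14.4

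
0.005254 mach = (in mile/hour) 4.002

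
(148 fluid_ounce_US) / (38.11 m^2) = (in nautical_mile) 6.201e-08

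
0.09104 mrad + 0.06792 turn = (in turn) 0.06793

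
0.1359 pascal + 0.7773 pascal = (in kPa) 0.0009132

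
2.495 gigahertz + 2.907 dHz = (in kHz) 2.495e+06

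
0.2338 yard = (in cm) 21.38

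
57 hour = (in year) 0.006507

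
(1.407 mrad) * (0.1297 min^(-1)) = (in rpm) 2.904e-05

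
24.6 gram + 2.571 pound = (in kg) 1.191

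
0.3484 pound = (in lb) 0.3484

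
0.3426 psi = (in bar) 0.02362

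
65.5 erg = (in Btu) 6.208e-09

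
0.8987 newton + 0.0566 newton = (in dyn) 9.553e+04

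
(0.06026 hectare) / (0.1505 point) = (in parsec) 3.678e-10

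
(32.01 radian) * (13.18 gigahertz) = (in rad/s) 4.219e+11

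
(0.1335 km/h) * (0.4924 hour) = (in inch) 2588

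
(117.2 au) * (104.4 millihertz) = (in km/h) 6.59e+12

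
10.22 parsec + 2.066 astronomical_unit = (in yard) 3.449e+17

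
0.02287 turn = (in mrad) 143.7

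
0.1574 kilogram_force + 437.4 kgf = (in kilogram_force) 437.6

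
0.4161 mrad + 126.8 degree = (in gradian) 140.9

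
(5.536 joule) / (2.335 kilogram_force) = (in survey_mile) 0.0001502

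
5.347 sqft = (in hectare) 4.968e-05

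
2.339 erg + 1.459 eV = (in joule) 2.339e-07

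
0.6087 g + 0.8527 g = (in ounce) 0.05155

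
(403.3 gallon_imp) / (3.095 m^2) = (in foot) 1.944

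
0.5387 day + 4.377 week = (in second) 2.694e+06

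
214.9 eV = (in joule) 3.443e-17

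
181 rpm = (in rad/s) 18.95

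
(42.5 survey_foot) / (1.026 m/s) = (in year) 4.004e-07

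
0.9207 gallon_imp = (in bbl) 0.02633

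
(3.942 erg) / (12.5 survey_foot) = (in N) 1.035e-07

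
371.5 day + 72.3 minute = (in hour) 8917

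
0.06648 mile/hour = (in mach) 8.728e-05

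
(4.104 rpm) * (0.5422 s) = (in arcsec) 4.806e+04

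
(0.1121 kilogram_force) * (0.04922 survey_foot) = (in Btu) 1.563e-05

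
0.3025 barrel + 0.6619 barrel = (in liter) 153.3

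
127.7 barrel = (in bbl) 127.7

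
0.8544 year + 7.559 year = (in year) 8.413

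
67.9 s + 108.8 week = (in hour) 1.828e+04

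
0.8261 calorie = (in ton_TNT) 8.261e-10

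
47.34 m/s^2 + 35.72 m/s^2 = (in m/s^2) 83.06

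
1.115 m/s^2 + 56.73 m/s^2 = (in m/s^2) 57.84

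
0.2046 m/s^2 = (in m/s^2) 0.2046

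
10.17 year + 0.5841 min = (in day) 3712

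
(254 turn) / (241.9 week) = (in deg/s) 0.000625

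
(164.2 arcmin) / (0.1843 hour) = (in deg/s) 0.004125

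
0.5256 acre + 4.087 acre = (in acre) 4.613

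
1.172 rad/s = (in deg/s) 67.15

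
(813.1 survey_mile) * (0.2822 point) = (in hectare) 0.01303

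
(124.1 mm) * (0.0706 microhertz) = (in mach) 2.573e-11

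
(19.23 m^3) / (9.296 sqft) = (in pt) 6.312e+04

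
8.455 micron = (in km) 8.455e-09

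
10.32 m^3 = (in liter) 1.032e+04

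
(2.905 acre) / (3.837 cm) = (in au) 2.048e-06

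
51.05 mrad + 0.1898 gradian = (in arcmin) 185.7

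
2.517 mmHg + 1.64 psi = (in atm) 0.1149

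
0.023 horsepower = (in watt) 17.15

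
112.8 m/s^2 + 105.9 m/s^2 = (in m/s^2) 218.7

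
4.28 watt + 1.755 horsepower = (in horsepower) 1.761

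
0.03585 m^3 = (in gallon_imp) 7.886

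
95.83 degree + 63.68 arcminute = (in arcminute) 5813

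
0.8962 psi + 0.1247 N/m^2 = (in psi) 0.8962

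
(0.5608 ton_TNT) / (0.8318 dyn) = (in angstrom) 2.821e+24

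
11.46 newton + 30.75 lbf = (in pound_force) 33.33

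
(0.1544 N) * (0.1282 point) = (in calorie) 1.669e-06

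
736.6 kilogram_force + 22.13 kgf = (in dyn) 7.441e+08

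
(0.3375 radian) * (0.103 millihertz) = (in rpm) 0.000332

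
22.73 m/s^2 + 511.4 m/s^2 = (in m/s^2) 534.1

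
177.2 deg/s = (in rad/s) 3.093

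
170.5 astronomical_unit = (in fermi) 2.551e+28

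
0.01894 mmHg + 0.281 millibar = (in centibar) 0.03063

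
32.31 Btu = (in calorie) 8147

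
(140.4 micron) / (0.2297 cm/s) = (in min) 0.001019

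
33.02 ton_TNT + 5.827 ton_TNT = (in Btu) 1.541e+08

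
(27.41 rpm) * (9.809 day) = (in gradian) 1.549e+08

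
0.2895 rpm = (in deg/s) 1.737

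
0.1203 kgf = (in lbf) 0.2652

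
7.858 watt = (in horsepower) 0.01054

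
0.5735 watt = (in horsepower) 0.0007691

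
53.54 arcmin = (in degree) 0.8923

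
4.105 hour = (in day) 0.171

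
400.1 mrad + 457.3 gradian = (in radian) 7.583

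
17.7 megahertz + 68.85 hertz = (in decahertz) 1.77e+06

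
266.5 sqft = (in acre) 0.006118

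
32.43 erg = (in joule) 3.243e-06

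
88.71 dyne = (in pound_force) 0.0001994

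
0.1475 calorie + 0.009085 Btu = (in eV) 6.368e+19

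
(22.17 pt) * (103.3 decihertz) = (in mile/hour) 0.1807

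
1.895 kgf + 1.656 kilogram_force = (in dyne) 3.482e+06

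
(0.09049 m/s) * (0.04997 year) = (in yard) 1.559e+05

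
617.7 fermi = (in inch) 2.432e-11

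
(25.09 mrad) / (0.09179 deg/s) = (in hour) 0.00435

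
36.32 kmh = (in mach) 0.02963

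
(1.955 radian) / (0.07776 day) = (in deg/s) 0.01667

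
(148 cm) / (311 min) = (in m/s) 7.931e-05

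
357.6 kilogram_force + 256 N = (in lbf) 845.9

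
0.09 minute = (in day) 6.25e-05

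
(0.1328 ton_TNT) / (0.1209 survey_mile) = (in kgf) 2.912e+05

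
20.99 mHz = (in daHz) 0.002099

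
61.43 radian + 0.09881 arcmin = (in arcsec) 1.267e+07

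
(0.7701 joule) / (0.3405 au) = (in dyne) 1.512e-06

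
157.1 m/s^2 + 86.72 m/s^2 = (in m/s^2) 243.8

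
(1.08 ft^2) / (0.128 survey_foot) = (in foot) 8.437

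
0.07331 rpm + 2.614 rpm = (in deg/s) 16.12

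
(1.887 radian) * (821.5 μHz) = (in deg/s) 0.08882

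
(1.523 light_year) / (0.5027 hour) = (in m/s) 7.962e+12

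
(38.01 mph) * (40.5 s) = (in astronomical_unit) 4.6e-09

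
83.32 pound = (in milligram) 3.779e+07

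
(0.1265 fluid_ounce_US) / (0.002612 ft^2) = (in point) 43.7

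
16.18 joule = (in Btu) 0.01534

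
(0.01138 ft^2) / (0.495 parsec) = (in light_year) 7.316e-36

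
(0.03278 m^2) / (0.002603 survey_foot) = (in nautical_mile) 0.02231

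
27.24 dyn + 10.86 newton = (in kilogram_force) 1.107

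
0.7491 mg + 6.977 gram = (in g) 6.978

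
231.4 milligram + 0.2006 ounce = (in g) 5.918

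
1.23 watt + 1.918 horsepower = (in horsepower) 1.92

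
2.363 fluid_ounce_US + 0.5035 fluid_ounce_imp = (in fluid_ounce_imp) 2.963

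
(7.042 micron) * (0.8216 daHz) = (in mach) 1.699e-07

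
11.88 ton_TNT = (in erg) 4.971e+17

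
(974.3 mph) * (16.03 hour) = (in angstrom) 2.513e+17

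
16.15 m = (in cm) 1615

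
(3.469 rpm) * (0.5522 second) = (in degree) 11.49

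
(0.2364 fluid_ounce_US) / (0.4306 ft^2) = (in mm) 0.1748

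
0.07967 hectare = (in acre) 0.1969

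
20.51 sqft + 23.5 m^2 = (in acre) 0.006278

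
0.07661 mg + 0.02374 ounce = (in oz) 0.02374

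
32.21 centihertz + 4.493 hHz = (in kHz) 0.4496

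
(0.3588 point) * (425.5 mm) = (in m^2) 5.386e-05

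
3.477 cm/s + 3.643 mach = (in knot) 2411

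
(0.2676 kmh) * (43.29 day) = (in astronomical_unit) 1.858e-06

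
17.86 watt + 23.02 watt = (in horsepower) 0.05482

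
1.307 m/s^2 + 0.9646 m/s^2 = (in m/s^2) 2.272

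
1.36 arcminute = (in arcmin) 1.36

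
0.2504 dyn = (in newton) 2.504e-06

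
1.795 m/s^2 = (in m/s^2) 1.795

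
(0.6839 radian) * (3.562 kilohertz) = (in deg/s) 1.396e+05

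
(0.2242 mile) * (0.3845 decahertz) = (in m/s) 1387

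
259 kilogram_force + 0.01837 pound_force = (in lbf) 571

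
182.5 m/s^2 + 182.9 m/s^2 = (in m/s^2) 365.4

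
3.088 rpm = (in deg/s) 18.53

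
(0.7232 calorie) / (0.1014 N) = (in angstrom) 2.984e+11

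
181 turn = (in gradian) 7.24e+04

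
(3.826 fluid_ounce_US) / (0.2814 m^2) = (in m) 0.0004021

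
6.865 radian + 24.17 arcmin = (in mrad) 6872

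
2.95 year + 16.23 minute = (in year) 2.95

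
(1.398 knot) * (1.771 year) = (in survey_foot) 1.318e+08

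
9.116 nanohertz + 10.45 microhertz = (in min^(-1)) 0.0006275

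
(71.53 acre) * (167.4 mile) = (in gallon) 2.06e+13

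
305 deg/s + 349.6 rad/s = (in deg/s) 2.034e+04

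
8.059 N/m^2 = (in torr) 0.06045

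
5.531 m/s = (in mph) 12.37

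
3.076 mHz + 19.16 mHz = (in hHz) 0.0002224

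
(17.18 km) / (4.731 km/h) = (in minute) 217.9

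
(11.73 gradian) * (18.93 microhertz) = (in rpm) 3.331e-05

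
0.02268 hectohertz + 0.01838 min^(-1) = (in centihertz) 226.8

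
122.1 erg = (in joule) 1.221e-05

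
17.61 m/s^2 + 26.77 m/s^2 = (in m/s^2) 44.38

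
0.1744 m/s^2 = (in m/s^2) 0.1744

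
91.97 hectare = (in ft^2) 9.9e+06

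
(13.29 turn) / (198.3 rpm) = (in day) 4.654e-05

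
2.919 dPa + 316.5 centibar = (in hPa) 3165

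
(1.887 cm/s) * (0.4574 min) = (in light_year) 5.474e-17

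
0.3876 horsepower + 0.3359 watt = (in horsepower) 0.3881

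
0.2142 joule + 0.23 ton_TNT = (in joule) 9.623e+08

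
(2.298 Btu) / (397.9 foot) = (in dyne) 1.999e+06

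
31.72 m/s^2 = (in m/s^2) 31.72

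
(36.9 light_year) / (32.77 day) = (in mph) 2.758e+11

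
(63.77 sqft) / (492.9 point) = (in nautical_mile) 0.0184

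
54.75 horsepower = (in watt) 4.083e+04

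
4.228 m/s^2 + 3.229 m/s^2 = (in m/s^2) 7.457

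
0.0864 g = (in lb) 0.0001905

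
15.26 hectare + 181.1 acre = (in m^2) 8.855e+05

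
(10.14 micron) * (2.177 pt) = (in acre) 1.924e-12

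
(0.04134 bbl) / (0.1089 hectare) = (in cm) 0.0006035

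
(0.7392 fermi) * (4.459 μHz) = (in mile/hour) 7.373e-21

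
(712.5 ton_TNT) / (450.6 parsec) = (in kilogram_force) 2.186e-08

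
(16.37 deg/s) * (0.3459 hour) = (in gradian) 2.265e+04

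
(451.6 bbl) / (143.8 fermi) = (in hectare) 4.993e+10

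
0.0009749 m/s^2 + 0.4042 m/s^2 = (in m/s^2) 0.4052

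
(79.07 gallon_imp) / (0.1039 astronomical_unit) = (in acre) 5.715e-15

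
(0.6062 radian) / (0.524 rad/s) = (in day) 1.339e-05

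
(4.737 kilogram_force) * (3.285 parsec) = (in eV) 2.939e+37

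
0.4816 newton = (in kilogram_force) 0.04911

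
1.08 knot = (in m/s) 0.5556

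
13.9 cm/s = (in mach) 0.0004082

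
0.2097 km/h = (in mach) 0.0001711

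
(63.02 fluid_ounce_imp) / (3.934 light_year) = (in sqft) 5.179e-19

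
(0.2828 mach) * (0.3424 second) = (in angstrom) 3.297e+11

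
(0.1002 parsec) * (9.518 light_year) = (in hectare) 2.784e+28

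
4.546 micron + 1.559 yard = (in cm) 142.6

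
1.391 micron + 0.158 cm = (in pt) 4.483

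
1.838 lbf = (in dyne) 8.176e+05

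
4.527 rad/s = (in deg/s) 259.4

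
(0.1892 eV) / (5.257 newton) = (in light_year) 6.095e-37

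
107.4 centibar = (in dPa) 1.074e+06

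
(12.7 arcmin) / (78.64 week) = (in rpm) 7.417e-10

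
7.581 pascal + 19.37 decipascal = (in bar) 9.518e-05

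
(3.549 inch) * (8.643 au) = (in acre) 2.88e+07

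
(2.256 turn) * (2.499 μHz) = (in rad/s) 3.542e-05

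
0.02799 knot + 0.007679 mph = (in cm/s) 1.783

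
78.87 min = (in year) 0.0001501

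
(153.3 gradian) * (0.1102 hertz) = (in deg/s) 15.2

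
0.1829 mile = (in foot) 965.7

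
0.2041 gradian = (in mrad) 3.206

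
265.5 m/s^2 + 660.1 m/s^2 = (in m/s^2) 925.6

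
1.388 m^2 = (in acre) 0.000343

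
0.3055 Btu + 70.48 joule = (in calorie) 93.88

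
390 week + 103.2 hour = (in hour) 6.562e+04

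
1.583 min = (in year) 3.012e-06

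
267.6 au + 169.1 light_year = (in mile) 9.941e+14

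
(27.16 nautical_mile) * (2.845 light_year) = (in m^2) 1.354e+21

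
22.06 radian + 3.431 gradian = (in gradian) 1408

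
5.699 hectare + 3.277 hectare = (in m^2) 8.976e+04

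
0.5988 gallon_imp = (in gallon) 0.7191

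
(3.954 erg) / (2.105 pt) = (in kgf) 5.43e-05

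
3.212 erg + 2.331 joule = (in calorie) 0.5571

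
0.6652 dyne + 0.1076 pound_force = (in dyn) 4.786e+04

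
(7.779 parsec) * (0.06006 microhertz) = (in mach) 4.234e+07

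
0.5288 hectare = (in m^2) 5288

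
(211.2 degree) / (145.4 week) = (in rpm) 4.003e-07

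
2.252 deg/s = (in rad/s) 0.0393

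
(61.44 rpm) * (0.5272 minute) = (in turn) 32.39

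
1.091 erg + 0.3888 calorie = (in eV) 1.015e+19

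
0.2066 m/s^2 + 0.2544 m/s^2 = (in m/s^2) 0.461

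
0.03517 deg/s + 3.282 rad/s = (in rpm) 31.35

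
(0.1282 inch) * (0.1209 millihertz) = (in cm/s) 3.937e-05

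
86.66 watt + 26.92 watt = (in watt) 113.6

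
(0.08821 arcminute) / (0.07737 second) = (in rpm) 0.003167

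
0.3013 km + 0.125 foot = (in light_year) 3.185e-14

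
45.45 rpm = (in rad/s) 4.76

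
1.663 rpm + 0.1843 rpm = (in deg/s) 11.08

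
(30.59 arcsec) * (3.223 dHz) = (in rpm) 0.0004564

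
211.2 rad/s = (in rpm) 2017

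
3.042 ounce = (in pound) 0.1901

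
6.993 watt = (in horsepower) 0.009378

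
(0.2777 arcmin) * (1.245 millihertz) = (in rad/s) 1.006e-07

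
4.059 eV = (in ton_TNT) 1.554e-28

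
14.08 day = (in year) 0.03858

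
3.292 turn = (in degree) 1185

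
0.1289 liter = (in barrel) 0.0008108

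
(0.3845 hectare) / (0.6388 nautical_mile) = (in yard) 3.554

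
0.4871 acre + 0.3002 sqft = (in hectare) 0.1971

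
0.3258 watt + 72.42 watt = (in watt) 72.75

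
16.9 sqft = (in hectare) 0.000157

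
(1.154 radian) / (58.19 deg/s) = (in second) 1.136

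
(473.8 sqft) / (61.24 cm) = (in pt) 2.037e+05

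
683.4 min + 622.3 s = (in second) 4.163e+04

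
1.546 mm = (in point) 4.382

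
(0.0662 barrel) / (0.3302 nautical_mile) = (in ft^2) 0.0001853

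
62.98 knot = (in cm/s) 3240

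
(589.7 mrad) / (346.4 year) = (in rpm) 5.155e-10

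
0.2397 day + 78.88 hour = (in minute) 5078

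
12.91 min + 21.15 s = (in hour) 0.221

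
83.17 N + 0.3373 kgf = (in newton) 86.48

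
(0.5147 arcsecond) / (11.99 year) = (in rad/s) 6.599e-15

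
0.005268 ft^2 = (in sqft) 0.005268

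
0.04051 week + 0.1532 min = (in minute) 408.5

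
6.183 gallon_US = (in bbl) 0.1472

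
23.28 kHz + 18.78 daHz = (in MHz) 0.02347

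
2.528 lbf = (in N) 11.25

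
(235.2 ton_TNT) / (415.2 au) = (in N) 0.01584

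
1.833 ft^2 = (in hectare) 1.703e-05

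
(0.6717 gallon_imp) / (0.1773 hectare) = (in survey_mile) 1.07e-09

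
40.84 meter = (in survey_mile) 0.02538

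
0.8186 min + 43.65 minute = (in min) 44.47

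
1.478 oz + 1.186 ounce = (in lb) 0.1665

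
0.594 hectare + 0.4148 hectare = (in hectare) 1.009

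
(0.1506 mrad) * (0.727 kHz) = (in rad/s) 0.1095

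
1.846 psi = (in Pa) 1.273e+04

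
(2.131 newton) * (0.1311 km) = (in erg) 2.794e+09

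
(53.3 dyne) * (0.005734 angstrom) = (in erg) 3.056e-09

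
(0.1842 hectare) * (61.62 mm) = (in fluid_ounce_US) 3.838e+06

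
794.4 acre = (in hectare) 321.5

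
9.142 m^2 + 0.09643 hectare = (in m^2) 973.4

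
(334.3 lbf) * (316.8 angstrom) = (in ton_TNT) 1.126e-14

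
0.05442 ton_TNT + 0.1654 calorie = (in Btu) 2.158e+05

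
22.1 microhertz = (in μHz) 22.1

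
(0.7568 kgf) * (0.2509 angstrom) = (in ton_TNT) 4.451e-20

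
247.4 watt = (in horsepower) 0.3318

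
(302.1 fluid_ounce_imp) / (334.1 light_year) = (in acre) 6.71e-25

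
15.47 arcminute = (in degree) 0.2578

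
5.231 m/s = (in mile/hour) 11.7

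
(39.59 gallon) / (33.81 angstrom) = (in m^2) 4.433e+07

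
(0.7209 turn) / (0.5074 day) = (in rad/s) 0.0001033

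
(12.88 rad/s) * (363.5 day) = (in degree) 2.318e+10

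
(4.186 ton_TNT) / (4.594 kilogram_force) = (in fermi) 3.888e+23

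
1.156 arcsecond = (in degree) 0.0003211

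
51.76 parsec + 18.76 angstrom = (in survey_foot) 5.24e+18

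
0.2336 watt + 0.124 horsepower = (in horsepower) 0.1243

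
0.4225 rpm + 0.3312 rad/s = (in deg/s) 21.51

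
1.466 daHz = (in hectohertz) 0.1466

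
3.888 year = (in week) 202.7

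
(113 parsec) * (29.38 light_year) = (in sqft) 1.043e+37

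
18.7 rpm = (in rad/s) 1.958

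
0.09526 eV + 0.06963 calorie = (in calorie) 0.06963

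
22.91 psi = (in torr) 1185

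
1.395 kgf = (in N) 13.68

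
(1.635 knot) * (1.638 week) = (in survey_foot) 2.734e+06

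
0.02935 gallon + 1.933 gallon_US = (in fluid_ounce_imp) 261.4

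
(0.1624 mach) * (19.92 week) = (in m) 6.662e+08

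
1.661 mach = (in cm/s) 5.656e+04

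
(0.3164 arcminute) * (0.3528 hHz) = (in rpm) 0.03101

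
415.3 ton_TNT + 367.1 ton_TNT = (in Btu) 3.103e+09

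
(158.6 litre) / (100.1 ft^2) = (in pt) 48.34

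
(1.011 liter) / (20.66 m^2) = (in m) 4.894e-05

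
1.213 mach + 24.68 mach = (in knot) 1.714e+04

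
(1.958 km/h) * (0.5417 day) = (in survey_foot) 8.352e+04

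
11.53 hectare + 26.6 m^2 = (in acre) 28.5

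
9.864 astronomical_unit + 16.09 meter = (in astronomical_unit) 9.864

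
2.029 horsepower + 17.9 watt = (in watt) 1531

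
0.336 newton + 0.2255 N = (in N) 0.5615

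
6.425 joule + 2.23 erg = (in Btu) 0.00609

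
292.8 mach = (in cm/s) 9.97e+06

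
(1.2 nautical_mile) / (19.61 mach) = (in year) 1.055e-08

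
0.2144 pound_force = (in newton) 0.9537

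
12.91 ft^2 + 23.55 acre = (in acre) 23.55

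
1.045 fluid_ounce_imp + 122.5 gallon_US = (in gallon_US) 122.5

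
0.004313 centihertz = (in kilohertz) 4.313e-08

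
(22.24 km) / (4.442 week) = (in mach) 2.431e-05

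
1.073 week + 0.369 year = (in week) 20.31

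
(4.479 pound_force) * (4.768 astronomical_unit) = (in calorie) 3.397e+12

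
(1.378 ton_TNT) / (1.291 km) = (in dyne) 4.466e+11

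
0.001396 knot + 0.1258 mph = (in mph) 0.1274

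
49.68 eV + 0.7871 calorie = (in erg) 3.293e+07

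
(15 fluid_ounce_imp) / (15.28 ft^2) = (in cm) 0.03002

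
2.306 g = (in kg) 0.002306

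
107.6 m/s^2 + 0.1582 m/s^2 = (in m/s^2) 107.8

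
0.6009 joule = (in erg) 6.009e+06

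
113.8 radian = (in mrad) 1.138e+05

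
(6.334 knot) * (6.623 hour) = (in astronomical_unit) 5.193e-07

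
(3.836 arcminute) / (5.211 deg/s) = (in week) 2.029e-08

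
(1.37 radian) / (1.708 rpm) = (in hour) 0.002128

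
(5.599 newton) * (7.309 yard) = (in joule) 37.42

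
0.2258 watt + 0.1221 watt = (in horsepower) 0.0004665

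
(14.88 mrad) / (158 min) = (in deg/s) 8.993e-05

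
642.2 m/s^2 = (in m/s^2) 642.2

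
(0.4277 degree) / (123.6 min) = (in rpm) 9.612e-06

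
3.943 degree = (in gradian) 4.381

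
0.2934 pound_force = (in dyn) 1.305e+05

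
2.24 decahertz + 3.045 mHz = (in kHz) 0.0224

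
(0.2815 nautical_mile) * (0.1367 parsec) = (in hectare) 2.199e+14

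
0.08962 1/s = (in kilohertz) 8.962e-05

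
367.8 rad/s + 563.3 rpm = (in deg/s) 2.445e+04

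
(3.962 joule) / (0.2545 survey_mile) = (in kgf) 0.0009864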